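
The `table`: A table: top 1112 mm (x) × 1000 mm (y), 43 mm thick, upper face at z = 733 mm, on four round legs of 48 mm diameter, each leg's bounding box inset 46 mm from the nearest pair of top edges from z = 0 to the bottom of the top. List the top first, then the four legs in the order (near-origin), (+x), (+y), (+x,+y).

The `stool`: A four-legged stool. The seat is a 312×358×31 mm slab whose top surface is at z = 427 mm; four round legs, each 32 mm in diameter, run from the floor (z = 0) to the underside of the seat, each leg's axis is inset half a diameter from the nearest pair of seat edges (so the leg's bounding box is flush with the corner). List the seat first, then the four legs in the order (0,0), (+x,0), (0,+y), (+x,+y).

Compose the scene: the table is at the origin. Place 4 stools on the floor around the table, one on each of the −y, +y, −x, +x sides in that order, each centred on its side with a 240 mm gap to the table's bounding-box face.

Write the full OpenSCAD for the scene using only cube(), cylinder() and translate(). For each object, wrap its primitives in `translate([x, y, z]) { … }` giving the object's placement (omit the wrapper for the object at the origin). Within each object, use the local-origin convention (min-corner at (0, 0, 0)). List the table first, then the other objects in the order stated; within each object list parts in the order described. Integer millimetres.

translate([0, 0, 690]) cube([1112, 1000, 43]);
translate([70, 70, 0]) cylinder(h = 690, r = 24);
translate([1042, 70, 0]) cylinder(h = 690, r = 24);
translate([70, 930, 0]) cylinder(h = 690, r = 24);
translate([1042, 930, 0]) cylinder(h = 690, r = 24);
translate([400, -598, 0]) {
  translate([0, 0, 396]) cube([312, 358, 31]);
  translate([16, 16, 0]) cylinder(h = 396, r = 16);
  translate([296, 16, 0]) cylinder(h = 396, r = 16);
  translate([16, 342, 0]) cylinder(h = 396, r = 16);
  translate([296, 342, 0]) cylinder(h = 396, r = 16);
}
translate([400, 1240, 0]) {
  translate([0, 0, 396]) cube([312, 358, 31]);
  translate([16, 16, 0]) cylinder(h = 396, r = 16);
  translate([296, 16, 0]) cylinder(h = 396, r = 16);
  translate([16, 342, 0]) cylinder(h = 396, r = 16);
  translate([296, 342, 0]) cylinder(h = 396, r = 16);
}
translate([-552, 321, 0]) {
  translate([0, 0, 396]) cube([312, 358, 31]);
  translate([16, 16, 0]) cylinder(h = 396, r = 16);
  translate([296, 16, 0]) cylinder(h = 396, r = 16);
  translate([16, 342, 0]) cylinder(h = 396, r = 16);
  translate([296, 342, 0]) cylinder(h = 396, r = 16);
}
translate([1352, 321, 0]) {
  translate([0, 0, 396]) cube([312, 358, 31]);
  translate([16, 16, 0]) cylinder(h = 396, r = 16);
  translate([296, 16, 0]) cylinder(h = 396, r = 16);
  translate([16, 342, 0]) cylinder(h = 396, r = 16);
  translate([296, 342, 0]) cylinder(h = 396, r = 16);
}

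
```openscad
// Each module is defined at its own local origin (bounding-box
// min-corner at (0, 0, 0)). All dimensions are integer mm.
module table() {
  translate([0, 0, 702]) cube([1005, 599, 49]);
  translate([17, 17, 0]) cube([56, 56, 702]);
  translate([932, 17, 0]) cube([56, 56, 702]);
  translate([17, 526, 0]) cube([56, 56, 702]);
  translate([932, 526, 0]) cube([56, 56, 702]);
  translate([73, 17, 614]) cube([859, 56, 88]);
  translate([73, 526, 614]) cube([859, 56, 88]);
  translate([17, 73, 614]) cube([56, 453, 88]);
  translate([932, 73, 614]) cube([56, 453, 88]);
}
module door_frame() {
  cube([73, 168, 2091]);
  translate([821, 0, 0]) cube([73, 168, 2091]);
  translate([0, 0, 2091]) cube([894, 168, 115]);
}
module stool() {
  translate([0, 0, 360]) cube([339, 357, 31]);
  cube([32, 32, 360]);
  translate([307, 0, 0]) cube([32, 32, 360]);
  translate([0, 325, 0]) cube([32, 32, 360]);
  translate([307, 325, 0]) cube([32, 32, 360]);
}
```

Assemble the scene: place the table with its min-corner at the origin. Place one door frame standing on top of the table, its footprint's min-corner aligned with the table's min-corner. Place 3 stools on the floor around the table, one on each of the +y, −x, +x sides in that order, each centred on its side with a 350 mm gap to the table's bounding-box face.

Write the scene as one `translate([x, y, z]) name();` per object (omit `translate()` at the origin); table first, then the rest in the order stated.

table();
translate([0, 0, 751]) door_frame();
translate([333, 949, 0]) stool();
translate([-689, 121, 0]) stool();
translate([1355, 121, 0]) stool();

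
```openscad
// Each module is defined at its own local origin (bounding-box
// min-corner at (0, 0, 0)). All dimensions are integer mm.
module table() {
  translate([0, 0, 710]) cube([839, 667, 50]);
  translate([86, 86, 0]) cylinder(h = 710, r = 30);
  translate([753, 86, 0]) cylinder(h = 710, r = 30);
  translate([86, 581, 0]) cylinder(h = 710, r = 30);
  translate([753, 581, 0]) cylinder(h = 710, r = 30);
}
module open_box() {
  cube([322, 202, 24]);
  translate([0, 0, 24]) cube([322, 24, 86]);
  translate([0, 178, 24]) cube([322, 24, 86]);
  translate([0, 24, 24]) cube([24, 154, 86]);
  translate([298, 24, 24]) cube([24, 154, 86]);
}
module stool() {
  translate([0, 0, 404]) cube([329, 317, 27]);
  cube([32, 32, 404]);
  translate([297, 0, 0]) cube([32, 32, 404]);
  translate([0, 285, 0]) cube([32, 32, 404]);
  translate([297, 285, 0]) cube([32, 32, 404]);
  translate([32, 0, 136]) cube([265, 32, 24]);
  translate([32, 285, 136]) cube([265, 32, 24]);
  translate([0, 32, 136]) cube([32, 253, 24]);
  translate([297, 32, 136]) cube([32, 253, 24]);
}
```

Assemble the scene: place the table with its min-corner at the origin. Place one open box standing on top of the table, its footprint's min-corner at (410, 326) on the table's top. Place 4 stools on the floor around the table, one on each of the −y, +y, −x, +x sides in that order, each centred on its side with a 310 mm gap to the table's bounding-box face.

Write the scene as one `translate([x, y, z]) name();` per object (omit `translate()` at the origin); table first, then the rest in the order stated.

table();
translate([410, 326, 760]) open_box();
translate([255, -627, 0]) stool();
translate([255, 977, 0]) stool();
translate([-639, 175, 0]) stool();
translate([1149, 175, 0]) stool();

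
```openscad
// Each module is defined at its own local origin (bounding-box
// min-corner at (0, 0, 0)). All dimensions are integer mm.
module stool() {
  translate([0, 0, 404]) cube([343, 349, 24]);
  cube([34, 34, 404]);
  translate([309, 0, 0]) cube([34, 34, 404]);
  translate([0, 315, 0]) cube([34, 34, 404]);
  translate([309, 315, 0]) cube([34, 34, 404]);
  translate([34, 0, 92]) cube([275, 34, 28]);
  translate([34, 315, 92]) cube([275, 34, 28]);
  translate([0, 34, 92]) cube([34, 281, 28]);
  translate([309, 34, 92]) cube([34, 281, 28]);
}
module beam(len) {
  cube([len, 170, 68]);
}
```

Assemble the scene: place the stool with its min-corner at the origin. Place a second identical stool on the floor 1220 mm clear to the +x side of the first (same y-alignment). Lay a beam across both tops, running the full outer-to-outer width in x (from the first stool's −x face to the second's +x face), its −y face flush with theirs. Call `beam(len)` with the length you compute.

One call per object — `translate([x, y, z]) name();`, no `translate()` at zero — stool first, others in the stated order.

stool();
translate([1563, 0, 0]) stool();
translate([0, 0, 428]) beam(1906);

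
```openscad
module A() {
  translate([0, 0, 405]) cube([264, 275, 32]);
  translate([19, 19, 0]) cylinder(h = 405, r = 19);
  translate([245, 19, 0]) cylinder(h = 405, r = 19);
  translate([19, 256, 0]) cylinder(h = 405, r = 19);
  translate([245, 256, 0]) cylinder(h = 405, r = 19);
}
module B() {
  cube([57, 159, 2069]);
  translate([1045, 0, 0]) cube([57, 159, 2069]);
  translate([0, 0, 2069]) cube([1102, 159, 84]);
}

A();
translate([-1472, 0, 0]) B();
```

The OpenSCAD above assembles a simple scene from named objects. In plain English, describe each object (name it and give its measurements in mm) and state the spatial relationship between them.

A is a four-legged stool. The seat is a 264×275×32 mm slab whose top surface is at z = 437 mm; four round legs, each 38 mm in diameter, run from the floor (z = 0) to the underside of the seat, each leg's axis is inset half a diameter from the nearest pair of seat edges (so the leg's bounding box is flush with the corner).

B is a rectangular door frame: two vertical jambs of 57×159 mm section, 2069 mm tall, with a clear opening 988 mm wide between their inner faces. A header 84 mm tall and 159 mm deep lies on top of the jambs and spans the full outside width.

The door frame is on the floor beside the stool on its −x side.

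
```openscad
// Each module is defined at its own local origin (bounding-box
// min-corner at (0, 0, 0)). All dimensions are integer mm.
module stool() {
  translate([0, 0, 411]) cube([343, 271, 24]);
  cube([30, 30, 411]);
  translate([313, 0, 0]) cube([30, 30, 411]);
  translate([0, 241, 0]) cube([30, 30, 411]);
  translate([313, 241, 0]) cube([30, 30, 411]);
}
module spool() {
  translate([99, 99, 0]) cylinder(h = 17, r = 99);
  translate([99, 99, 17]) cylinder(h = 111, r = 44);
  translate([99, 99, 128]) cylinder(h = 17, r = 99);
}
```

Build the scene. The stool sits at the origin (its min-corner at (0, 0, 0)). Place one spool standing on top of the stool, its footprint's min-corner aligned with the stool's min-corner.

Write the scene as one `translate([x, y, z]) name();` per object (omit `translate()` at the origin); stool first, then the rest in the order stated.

stool();
translate([0, 0, 435]) spool();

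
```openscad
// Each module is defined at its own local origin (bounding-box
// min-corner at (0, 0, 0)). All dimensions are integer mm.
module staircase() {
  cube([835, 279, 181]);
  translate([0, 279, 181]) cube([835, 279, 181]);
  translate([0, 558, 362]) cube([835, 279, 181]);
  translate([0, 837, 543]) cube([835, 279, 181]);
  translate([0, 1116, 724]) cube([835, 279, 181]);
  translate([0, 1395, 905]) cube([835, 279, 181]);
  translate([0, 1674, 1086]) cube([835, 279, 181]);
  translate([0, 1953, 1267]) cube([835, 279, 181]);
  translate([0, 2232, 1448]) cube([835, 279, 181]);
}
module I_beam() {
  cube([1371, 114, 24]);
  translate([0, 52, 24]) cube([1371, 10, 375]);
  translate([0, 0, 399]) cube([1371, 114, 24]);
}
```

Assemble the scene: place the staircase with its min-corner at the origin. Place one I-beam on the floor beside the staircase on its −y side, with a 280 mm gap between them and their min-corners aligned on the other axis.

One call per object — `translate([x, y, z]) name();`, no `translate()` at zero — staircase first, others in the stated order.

staircase();
translate([0, -394, 0]) I_beam();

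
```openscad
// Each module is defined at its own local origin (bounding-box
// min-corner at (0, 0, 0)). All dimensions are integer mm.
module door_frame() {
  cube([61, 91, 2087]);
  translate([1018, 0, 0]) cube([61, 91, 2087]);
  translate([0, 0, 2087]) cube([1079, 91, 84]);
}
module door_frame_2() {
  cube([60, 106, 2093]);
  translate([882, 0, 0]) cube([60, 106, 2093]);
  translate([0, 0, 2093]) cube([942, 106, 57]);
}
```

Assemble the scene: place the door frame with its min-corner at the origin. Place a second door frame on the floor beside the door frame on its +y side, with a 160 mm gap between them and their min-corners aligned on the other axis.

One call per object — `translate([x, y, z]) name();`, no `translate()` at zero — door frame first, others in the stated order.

door_frame();
translate([0, 251, 0]) door_frame_2();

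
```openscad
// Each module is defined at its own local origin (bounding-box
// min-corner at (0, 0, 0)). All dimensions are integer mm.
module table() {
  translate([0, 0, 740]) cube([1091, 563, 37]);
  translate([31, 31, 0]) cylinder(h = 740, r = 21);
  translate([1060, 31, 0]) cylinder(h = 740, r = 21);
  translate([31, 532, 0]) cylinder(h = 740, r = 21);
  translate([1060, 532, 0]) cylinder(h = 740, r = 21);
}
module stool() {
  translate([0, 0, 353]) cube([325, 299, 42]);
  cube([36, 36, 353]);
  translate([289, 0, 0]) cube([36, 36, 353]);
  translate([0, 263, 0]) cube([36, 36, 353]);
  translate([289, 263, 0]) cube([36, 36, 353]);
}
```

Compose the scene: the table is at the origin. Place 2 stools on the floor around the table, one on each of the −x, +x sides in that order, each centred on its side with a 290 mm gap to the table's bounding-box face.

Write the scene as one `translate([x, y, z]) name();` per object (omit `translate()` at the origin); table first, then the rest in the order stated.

table();
translate([-615, 132, 0]) stool();
translate([1381, 132, 0]) stool();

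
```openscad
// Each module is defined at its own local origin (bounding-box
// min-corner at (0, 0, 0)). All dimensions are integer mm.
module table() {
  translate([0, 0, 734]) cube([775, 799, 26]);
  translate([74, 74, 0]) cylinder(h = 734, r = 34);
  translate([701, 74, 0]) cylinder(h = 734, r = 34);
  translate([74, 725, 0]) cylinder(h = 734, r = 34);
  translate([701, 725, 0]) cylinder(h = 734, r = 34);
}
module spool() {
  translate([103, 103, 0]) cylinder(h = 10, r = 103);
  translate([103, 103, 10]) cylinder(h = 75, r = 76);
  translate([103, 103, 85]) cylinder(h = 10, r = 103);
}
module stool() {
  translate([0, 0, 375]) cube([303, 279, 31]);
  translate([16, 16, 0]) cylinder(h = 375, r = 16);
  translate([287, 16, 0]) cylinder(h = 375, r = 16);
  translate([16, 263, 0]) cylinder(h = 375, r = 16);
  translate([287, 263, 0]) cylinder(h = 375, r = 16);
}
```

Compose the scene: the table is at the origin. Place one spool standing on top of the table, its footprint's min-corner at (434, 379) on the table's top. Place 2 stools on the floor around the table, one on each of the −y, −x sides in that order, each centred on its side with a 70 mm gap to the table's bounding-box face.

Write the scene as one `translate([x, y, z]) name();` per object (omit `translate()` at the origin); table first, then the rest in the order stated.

table();
translate([434, 379, 760]) spool();
translate([236, -349, 0]) stool();
translate([-373, 260, 0]) stool();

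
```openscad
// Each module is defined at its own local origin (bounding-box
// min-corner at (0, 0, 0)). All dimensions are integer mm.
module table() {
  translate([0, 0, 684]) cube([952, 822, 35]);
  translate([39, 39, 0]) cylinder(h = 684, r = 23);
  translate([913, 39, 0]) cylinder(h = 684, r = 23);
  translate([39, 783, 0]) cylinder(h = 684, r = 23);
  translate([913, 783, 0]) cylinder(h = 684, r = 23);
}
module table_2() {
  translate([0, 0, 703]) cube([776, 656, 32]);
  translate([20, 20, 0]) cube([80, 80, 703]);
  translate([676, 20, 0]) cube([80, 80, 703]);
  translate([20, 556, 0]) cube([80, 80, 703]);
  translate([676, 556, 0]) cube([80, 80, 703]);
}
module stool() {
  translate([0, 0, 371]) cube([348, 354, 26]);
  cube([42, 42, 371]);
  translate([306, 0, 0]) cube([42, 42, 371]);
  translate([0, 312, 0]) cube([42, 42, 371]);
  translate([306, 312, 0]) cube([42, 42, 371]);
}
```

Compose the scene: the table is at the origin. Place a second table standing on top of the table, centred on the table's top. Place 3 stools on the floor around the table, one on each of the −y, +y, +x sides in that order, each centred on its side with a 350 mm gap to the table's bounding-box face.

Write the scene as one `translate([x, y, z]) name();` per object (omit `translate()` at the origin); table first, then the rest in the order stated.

table();
translate([88, 83, 719]) table_2();
translate([302, -704, 0]) stool();
translate([302, 1172, 0]) stool();
translate([1302, 234, 0]) stool();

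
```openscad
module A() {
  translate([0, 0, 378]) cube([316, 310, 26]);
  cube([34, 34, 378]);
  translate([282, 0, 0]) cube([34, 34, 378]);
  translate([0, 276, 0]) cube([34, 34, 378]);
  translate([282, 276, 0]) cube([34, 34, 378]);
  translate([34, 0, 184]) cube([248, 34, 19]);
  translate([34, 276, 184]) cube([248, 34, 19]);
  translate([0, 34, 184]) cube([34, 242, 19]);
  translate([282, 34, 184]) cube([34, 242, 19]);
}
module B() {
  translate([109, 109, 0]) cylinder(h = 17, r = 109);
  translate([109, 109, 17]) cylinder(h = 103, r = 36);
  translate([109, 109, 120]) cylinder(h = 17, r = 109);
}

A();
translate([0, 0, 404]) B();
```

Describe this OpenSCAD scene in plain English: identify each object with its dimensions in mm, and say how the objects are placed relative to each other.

A is a simple wooden stool: a rectangular seat 316 mm (x) by 310 mm (y), 26 mm thick, top face at z = 404 mm, on four square legs, each 34×34 mm in cross-section. The legs rest on z = 0, each flush with a corner of the seat. Four stretchers, 34 mm wide and 19 mm tall, connect adjacent legs with their undersides at z = 184 mm, each running between the inner faces of the legs it joins and aligned with the legs' outer faces on the other axis.

B is a spool: two coaxial disc flanges of radius 109 mm and thickness 17 mm, joined by a core cylinder of radius 36 mm and height 103 mm. The lower flange rests on z = 0 and the three cylinders share a vertical axis.

The spool is on top of the stool.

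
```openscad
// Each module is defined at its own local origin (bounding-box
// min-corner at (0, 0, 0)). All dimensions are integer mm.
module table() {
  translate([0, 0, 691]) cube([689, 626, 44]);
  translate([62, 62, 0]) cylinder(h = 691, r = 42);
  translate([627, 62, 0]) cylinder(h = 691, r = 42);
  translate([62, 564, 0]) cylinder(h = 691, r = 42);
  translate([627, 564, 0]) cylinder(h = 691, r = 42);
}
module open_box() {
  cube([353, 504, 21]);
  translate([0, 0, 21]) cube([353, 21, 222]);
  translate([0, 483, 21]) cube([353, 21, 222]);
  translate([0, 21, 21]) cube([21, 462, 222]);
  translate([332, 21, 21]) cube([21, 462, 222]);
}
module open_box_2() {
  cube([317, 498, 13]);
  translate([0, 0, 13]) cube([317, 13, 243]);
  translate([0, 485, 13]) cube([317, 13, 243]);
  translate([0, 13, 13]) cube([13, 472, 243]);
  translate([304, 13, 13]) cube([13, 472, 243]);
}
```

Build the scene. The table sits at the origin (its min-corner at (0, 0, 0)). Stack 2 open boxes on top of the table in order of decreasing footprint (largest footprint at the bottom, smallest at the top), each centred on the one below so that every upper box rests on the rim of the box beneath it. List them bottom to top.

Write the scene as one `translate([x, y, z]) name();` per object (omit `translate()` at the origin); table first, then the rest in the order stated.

table();
translate([168, 61, 735]) open_box();
translate([186, 64, 978]) open_box_2();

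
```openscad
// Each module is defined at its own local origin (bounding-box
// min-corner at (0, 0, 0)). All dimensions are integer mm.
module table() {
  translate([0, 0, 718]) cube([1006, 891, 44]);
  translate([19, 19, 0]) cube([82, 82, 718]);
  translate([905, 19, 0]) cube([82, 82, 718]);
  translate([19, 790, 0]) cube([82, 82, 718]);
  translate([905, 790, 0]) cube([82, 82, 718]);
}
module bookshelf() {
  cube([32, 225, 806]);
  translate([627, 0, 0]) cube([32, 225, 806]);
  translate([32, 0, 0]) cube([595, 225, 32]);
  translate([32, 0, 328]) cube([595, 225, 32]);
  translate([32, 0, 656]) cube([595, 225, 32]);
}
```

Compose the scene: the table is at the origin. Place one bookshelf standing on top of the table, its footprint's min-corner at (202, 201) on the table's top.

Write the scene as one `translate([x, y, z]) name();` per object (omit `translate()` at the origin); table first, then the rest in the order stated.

table();
translate([202, 201, 762]) bookshelf();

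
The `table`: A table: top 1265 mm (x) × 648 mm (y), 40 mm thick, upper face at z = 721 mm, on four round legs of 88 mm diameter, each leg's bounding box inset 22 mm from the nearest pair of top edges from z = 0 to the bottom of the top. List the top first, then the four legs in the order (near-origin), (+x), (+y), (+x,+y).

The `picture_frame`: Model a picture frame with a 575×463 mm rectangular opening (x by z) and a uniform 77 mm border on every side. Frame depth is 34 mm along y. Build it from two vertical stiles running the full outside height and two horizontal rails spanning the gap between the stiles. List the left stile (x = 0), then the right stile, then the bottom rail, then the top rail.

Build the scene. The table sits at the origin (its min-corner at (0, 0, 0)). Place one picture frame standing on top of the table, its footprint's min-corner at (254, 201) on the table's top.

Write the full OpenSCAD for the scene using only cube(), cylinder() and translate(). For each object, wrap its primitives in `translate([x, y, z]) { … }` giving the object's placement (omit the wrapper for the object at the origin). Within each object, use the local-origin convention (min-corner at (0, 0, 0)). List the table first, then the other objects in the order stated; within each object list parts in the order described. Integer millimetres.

translate([0, 0, 681]) cube([1265, 648, 40]);
translate([66, 66, 0]) cylinder(h = 681, r = 44);
translate([1199, 66, 0]) cylinder(h = 681, r = 44);
translate([66, 582, 0]) cylinder(h = 681, r = 44);
translate([1199, 582, 0]) cylinder(h = 681, r = 44);
translate([254, 201, 721]) {
  cube([77, 34, 617]);
  translate([652, 0, 0]) cube([77, 34, 617]);
  translate([77, 0, 0]) cube([575, 34, 77]);
  translate([77, 0, 540]) cube([575, 34, 77]);
}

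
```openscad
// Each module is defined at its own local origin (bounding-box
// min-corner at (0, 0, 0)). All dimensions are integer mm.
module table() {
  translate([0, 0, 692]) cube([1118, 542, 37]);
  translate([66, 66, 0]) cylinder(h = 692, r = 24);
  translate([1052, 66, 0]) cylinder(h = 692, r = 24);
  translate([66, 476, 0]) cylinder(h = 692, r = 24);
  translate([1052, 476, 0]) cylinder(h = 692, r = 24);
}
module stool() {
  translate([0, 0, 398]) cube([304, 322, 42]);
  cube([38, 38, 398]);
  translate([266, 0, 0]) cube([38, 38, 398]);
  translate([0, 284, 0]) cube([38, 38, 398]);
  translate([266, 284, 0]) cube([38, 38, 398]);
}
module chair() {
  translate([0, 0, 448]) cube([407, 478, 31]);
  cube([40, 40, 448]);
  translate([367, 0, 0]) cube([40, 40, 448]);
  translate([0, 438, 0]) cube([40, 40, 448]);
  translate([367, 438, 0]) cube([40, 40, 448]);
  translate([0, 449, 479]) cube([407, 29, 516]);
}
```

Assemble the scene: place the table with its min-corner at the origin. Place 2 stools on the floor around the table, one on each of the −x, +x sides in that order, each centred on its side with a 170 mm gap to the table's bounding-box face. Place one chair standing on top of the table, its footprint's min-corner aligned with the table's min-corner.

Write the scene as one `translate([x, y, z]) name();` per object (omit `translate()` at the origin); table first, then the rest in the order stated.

table();
translate([-474, 110, 0]) stool();
translate([1288, 110, 0]) stool();
translate([0, 0, 729]) chair();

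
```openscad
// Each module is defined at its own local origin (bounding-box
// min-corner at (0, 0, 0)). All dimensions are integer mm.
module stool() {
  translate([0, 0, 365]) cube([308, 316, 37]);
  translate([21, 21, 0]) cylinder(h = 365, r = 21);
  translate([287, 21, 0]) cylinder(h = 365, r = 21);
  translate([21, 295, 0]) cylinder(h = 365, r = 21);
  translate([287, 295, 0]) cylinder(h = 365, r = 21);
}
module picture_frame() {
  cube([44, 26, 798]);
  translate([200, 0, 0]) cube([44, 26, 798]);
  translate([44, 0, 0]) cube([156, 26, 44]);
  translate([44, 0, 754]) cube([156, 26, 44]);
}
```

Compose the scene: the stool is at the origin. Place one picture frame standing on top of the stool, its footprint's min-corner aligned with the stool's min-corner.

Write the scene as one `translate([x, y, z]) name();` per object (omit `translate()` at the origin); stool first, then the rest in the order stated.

stool();
translate([0, 0, 402]) picture_frame();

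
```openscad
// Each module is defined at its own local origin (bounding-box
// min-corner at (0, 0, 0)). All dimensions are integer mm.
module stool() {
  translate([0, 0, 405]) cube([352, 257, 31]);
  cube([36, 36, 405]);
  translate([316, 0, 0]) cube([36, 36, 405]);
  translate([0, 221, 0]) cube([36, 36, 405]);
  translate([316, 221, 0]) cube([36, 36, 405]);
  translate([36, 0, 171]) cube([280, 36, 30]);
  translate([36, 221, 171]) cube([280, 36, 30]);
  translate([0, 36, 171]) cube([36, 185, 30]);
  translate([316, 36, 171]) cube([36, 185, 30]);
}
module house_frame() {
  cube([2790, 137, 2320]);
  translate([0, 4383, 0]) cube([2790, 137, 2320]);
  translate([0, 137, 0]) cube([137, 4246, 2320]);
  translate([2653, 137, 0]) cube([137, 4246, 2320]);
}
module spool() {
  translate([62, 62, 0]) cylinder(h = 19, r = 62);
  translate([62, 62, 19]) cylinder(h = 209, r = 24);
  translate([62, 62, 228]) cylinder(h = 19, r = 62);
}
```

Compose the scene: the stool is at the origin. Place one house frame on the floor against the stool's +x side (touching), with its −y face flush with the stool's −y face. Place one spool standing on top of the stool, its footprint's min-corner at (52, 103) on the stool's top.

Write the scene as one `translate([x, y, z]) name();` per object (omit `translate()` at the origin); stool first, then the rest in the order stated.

stool();
translate([352, 0, 0]) house_frame();
translate([52, 103, 436]) spool();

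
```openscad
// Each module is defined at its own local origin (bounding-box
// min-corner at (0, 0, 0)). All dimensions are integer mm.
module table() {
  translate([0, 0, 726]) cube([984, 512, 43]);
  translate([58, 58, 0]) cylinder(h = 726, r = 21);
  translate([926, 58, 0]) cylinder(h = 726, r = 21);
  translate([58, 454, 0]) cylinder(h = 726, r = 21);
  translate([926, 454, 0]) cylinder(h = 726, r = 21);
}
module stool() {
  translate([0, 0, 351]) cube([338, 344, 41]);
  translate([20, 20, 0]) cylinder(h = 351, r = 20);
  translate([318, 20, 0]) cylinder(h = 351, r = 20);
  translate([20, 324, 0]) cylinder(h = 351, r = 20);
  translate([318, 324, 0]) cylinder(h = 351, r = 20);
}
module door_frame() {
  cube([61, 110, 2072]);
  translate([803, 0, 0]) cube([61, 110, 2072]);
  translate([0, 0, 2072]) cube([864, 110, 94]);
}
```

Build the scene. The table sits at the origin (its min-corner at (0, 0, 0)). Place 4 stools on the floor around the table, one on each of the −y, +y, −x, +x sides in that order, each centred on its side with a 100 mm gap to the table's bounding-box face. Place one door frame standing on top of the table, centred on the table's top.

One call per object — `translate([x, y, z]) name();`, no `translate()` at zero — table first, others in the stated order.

table();
translate([323, -444, 0]) stool();
translate([323, 612, 0]) stool();
translate([-438, 84, 0]) stool();
translate([1084, 84, 0]) stool();
translate([60, 201, 769]) door_frame();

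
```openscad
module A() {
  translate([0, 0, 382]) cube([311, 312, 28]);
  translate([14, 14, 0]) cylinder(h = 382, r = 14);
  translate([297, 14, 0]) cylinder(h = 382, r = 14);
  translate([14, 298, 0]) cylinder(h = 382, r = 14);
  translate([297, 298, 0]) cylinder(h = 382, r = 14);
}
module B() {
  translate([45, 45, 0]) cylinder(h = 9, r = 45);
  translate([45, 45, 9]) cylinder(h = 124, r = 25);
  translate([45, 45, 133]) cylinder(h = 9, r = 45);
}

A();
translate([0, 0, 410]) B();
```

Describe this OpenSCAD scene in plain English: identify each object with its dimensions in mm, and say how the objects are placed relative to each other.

A is a simple wooden stool: a rectangular seat 311 mm (x) by 312 mm (y), 28 mm thick, top face at z = 410 mm, on four round legs, each 28 mm in diameter. The legs rest on z = 0, each leg's axis is inset half a diameter from the nearest pair of seat edges (so the leg's bounding box is flush with the corner).

B is a spool: two coaxial disc flanges of radius 45 mm and thickness 9 mm, joined by a core cylinder of radius 25 mm and height 124 mm. The lower flange rests on z = 0 and the three cylinders share a vertical axis.

The spool is on top of the stool.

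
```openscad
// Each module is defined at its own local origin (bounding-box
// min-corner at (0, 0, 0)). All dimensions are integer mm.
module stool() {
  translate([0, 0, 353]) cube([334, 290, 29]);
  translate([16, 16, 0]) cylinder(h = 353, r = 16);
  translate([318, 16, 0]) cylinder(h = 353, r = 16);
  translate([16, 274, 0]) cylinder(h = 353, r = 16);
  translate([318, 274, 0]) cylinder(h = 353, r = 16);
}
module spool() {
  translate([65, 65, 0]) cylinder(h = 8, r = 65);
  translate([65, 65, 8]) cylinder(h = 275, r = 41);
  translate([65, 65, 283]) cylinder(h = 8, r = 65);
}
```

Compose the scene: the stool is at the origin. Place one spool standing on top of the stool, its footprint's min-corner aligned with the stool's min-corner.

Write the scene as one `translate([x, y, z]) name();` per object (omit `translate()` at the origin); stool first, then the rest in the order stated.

stool();
translate([0, 0, 382]) spool();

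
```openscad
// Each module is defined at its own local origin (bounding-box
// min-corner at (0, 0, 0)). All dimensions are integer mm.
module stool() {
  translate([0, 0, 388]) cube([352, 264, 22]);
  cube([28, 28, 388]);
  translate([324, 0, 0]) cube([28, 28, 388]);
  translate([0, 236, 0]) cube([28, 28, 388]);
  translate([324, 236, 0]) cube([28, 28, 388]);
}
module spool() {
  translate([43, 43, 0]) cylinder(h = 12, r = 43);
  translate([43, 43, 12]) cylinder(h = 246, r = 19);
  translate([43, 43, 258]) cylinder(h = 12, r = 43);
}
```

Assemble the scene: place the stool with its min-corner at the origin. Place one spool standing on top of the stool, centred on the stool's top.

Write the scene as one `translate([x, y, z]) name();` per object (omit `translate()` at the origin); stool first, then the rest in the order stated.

stool();
translate([133, 89, 410]) spool();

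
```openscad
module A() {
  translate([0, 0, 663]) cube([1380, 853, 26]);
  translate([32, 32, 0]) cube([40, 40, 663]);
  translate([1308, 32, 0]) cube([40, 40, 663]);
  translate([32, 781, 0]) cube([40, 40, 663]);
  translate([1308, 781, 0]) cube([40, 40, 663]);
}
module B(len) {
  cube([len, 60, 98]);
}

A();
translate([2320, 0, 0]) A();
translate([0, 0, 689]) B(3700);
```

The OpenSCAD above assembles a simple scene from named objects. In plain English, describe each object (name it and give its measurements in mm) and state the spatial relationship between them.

A is a table: top 1380 mm (x) × 853 mm (y), 26 mm thick, upper face at z = 689 mm, on four 40×40 mm square legs, each inset 32 mm from the nearest pair of top edges, running from z = 0 to the bottom of the top.

B is a rectangular beam 3700 mm long (x), 60 mm deep (y), 98 mm thick (z).

The beam spans the tops of two tables placed 940 mm apart, resting at z = 689 mm.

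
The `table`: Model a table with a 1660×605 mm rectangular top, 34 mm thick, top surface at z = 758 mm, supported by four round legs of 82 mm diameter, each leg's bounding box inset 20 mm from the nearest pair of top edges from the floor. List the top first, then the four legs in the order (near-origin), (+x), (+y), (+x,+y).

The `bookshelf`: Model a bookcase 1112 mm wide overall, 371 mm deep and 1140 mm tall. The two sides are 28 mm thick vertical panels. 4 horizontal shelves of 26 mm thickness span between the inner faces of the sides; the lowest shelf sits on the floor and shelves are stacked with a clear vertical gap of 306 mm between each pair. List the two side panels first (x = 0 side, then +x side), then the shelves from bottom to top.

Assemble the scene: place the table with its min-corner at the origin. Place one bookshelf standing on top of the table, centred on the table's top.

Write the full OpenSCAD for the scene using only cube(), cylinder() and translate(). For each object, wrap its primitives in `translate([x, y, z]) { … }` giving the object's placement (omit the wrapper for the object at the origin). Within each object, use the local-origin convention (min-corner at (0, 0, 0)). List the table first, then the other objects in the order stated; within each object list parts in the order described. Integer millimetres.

translate([0, 0, 724]) cube([1660, 605, 34]);
translate([61, 61, 0]) cylinder(h = 724, r = 41);
translate([1599, 61, 0]) cylinder(h = 724, r = 41);
translate([61, 544, 0]) cylinder(h = 724, r = 41);
translate([1599, 544, 0]) cylinder(h = 724, r = 41);
translate([274, 117, 758]) {
  cube([28, 371, 1140]);
  translate([1084, 0, 0]) cube([28, 371, 1140]);
  translate([28, 0, 0]) cube([1056, 371, 26]);
  translate([28, 0, 332]) cube([1056, 371, 26]);
  translate([28, 0, 664]) cube([1056, 371, 26]);
  translate([28, 0, 996]) cube([1056, 371, 26]);
}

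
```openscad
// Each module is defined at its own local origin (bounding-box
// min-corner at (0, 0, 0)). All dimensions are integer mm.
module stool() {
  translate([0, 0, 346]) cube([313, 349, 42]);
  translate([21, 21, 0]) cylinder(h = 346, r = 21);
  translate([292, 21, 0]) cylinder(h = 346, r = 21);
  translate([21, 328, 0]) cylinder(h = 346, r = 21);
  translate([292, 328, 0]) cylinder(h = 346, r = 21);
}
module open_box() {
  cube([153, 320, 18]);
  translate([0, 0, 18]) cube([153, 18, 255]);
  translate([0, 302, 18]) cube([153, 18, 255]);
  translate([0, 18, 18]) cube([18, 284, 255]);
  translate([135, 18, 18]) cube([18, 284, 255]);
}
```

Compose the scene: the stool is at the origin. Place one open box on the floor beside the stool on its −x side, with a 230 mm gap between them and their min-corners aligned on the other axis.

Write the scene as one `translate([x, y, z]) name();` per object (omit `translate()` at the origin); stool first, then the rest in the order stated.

stool();
translate([-383, 0, 0]) open_box();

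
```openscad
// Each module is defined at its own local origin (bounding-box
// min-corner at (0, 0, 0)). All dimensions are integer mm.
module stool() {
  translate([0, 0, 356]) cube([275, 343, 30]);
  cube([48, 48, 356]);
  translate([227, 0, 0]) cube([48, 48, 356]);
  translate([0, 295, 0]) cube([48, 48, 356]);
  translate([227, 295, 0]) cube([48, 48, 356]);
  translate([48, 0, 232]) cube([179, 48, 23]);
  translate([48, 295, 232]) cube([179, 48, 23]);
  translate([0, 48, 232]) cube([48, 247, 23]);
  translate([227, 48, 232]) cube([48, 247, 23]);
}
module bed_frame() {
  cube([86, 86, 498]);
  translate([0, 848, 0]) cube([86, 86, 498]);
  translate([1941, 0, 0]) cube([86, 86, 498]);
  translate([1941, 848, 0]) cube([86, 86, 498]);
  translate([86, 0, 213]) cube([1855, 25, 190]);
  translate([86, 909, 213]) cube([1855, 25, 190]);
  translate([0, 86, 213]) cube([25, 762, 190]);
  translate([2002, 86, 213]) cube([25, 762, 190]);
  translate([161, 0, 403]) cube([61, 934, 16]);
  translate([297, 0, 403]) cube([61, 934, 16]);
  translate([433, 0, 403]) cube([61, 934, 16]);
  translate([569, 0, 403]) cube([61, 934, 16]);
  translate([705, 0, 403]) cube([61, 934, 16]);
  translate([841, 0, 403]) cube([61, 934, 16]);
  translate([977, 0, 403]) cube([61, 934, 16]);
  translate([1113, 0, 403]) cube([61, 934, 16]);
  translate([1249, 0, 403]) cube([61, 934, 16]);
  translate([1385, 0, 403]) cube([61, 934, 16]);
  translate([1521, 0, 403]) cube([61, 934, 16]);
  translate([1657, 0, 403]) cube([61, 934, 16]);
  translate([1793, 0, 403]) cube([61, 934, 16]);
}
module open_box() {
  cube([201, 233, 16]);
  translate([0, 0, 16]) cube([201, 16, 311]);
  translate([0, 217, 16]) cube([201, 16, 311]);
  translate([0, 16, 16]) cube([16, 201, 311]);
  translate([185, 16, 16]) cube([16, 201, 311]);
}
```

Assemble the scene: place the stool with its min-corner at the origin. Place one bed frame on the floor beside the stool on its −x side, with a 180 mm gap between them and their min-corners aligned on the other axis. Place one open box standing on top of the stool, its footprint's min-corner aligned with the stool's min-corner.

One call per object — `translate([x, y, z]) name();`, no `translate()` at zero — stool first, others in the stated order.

stool();
translate([-2207, 0, 0]) bed_frame();
translate([0, 0, 386]) open_box();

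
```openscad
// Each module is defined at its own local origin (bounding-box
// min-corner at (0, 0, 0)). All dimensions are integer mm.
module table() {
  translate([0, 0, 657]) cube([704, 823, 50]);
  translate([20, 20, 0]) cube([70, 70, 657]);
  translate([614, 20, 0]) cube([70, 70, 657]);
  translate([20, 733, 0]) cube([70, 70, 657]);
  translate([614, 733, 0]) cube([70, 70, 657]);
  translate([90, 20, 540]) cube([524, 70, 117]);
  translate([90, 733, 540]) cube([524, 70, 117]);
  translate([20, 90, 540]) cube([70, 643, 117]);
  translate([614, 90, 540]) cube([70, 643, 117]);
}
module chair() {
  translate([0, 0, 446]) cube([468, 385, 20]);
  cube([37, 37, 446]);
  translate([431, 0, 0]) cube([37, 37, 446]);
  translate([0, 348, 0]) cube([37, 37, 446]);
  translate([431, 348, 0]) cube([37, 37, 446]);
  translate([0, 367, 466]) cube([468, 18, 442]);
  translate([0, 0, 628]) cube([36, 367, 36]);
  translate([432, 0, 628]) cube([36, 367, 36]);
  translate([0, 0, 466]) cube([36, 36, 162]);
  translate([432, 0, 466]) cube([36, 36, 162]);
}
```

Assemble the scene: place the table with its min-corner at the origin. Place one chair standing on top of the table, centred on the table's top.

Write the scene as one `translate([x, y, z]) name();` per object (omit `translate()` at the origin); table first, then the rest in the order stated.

table();
translate([118, 219, 707]) chair();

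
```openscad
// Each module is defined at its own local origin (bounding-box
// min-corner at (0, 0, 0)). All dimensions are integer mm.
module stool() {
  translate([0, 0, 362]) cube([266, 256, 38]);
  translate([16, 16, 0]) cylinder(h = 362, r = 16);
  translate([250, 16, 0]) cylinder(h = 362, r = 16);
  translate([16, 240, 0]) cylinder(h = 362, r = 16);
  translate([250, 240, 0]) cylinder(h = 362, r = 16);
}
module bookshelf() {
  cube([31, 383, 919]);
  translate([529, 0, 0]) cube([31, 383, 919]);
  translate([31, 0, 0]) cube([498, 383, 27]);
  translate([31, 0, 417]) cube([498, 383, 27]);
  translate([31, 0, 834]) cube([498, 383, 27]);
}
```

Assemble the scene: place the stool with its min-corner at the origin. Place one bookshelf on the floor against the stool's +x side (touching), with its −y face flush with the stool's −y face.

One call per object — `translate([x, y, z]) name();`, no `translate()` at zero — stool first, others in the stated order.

stool();
translate([266, 0, 0]) bookshelf();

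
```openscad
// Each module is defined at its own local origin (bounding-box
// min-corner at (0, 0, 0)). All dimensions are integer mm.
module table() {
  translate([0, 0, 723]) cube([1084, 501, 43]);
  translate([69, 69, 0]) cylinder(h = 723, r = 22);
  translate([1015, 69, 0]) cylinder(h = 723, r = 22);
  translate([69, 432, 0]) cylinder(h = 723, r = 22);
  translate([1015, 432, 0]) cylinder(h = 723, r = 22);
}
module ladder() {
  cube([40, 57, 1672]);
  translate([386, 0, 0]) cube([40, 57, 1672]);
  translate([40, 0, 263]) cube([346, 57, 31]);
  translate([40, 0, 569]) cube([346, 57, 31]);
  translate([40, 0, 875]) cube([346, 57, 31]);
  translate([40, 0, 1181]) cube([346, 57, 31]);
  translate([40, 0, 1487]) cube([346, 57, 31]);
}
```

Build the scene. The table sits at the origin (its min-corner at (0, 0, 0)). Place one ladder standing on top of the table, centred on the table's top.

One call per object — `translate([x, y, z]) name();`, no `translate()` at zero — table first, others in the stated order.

table();
translate([329, 222, 766]) ladder();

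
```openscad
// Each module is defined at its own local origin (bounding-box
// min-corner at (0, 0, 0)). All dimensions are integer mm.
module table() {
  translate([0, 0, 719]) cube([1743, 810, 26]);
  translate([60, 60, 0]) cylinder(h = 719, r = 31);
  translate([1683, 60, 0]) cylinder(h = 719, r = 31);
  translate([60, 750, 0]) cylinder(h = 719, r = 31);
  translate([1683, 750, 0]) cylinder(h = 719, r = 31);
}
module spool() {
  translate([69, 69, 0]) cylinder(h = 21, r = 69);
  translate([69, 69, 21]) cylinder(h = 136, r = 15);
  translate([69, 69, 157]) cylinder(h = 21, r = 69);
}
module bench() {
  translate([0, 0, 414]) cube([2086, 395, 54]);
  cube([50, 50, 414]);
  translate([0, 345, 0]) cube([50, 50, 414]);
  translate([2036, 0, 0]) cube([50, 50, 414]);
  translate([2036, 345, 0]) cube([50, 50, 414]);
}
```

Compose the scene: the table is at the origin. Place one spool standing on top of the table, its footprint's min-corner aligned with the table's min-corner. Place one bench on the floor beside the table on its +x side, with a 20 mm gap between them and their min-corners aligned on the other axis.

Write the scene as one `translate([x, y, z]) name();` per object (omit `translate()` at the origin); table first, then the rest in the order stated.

table();
translate([0, 0, 745]) spool();
translate([1763, 0, 0]) bench();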